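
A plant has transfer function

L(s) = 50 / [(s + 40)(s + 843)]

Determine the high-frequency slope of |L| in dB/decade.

-40 dB/decade

Each pole contributes −20 dB/decade at high frequency; each zero contributes +20 dB/decade.
Net: 0 zero(s) − 2 pole(s) → -40 dB/decade.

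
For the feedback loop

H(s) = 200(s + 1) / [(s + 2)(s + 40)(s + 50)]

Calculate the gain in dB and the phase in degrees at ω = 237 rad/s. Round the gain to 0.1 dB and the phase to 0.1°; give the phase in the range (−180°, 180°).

-49.3 dB, -158.3°

At s = jω = j237:
zero (s+1): 1 + j237 → |·| = √(1²+237²) = √56170 ≈ 237, ∠ = arctan(237/1) ≈ 89.76°
pole (s+2): 2 + j237 → |·| = √(2²+237²) = √56173 ≈ 237.01, ∠ = arctan(237/2) ≈ 89.52°
pole (s+40): 40 + j237 → |·| = √(40²+237²) = √57769 ≈ 240.35, ∠ = arctan(237/40) ≈ 80.42°
pole (s+50): 50 + j237 → |·| = √(50²+237²) = √58669 ≈ 242.22, ∠ = arctan(237/50) ≈ 78.09°
|H| = 200 · 237 / 1.3798e+07 ≈ 0.0034353
Gain = 20 log₁₀(0.0034353) ≈ -49.28 dB
∠H = 89.76° − 248.03° = -158.27°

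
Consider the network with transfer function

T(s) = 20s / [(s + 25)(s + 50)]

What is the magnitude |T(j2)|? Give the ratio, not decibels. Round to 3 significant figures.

0.0319

At s = jω = j2:
zero at origin: s = j2 → |·| = 2, ∠ = 90.00°
pole (s+25): 25 + j2 → |·| = √(25²+2²) = √629 ≈ 25.08, ∠ = arctan(2/25) ≈ 4.57°
pole (s+50): 50 + j2 → |·| = √(50²+2²) = √2504 ≈ 50.04, ∠ = arctan(2/50) ≈ 2.29°
|T| = 20 · 2 / 1255 ≈ 0.031873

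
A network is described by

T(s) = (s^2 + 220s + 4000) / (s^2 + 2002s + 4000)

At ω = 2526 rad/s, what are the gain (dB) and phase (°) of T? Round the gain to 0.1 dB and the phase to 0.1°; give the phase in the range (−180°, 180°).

-2.1 dB, 33.4°

Substitute s = j2526:
Numerator: (j2526)^2 + 220(j2526) + 4000 = -6376676 + j555720
Denominator: (j2526)^2 + 2002(j2526) + 4000 = -6376676 + j5057052
|N| = √(6376676² + 555720²) ≈ 6.4008e+06, ∠N ≈ 175.02°
|D| = √(6376676² + 5057052²) ≈ 8.1385e+06, ∠D ≈ 141.58°
|T| = 6.4008e+06 / 8.1385e+06 ≈ 0.78648
Gain = 20 log₁₀(0.78648) ≈ -2.09 dB
∠T = 175.02° − 141.58° = 33.44°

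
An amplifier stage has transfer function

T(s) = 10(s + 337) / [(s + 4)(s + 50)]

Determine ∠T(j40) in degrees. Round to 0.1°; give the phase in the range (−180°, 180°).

-116.2°

At s = jω = j40:
zero (s+337): 337 + j40 → |·| = √(337²+40²) = √115169 ≈ 339.37, ∠ = arctan(40/337) ≈ 6.77°
pole (s+4): 4 + j40 → |·| = √(4²+40²) = √1616 ≈ 40.2, ∠ = arctan(40/4) ≈ 84.29°
pole (s+50): 50 + j40 → |·| = √(50²+40²) = √4100 ≈ 64.031, ∠ = arctan(40/50) ≈ 38.66°
∠T = 6.77° − 122.95° = -116.18°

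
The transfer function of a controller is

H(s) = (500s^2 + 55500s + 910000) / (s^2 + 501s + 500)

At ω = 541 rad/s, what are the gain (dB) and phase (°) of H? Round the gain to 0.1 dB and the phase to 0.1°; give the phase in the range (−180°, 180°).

Substitute s = j541:
Numerator: 500(j541)^2 + 55500(j541) + 910000 = -145430500 + j30025500
Denominator: (j541)^2 + 501(j541) + 500 = -292181 + j271041
|N| = √(145430500² + 30025500²) ≈ 1.485e+08, ∠N ≈ 168.33°
|D| = √(292181² + 271041²) ≈ 3.9854e+05, ∠D ≈ 137.15°
|H| = 1.485e+08 / 3.9854e+05 ≈ 372.61
Gain = 20 log₁₀(372.61) ≈ 51.43 dB
∠H = 168.33° − 137.15° = 31.18°

51.4 dB, 31.2°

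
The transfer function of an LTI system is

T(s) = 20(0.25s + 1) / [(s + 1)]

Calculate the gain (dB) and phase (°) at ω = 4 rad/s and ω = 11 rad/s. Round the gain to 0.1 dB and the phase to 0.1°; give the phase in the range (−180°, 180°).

At ω = 4 rad/s:
zero (1 + j4·0.25) = 1 + j1 → |·| ≈ 1.4142, ∠ ≈ 45.00°
pole (1 + j4·1) = 1 + j4 → |·| ≈ 4.1231, ∠ ≈ 75.96°
|T| = 20 · 1.4142 / (4.1231) ≈ 6.8599
Gain = 20 log₁₀(6.8599) ≈ 16.73 dB
∠T = (45.00°) − (75.96°) = -30.96°

At ω = 11 rad/s:
zero (1 + j11·0.25) = 1 + j2.75 → |·| ≈ 2.9262, ∠ ≈ 70.02°
pole (1 + j11·1) = 1 + j11 → |·| ≈ 11.045, ∠ ≈ 84.81°
|T| = 20 · 2.9262 / (11.045) ≈ 5.2987
Gain = 20 log₁₀(5.2987) ≈ 14.48 dB
∠T = (70.02°) − (84.81°) = -14.79°

ω = 4: 16.7 dB, -31.0°; ω = 11: 14.5 dB, -14.8°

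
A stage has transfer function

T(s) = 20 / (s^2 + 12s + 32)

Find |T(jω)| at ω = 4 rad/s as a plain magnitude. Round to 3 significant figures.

Substitute s = j4:
Numerator: 20 = 20 + j0
Denominator: (j4)^2 + 12(j4) + 32 = 16 + j48
|N| = √(20² + 0²) ≈ 20, ∠N ≈ 0.00°
|D| = √(16² + 48²) ≈ 50.596, ∠D ≈ 71.57°
|T| = 20 / 50.596 ≈ 0.39529

0.395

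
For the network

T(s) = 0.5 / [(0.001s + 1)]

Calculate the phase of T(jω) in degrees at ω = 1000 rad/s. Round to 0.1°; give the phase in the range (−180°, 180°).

-45.0°

At ω = 1000 rad/s:
pole (1 + j1000·0.001) = 1 + j1 → |·| ≈ 1.4142, ∠ ≈ 45.00°
∠T = (0°) − (45.00°) = -45.00°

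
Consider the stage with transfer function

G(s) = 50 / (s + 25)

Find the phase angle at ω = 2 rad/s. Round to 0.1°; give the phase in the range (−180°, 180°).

-4.6°

Substitute s = j2:
Numerator: 50 = 50 + j0
Denominator: (j2) + 25 = 25 + j2
|N| = √(50² + 0²) ≈ 50, ∠N ≈ 0.00°
|D| = √(25² + 2²) ≈ 25.08, ∠D ≈ 4.57°
∠G = 0.00° − 4.57° = -4.57°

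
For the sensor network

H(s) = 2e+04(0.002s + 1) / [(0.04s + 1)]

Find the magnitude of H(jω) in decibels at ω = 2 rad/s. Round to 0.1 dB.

At ω = 2 rad/s:
zero (1 + j2·0.002) = 1 + j0.004 → |·| ≈ 1, ∠ ≈ 0.23°
pole (1 + j2·0.04) = 1 + j0.08 → |·| ≈ 1.0032, ∠ ≈ 4.57°
|H| = 2e+04 · 1 / (1.0032) ≈ 19936
Gain = 20 log₁₀(19936) ≈ 85.99 dB

86.0 dB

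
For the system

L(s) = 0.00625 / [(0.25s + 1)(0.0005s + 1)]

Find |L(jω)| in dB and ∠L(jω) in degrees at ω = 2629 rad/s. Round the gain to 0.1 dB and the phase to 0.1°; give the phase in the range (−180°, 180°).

-104.8 dB, -142.7°

At ω = 2629 rad/s:
pole (1 + j2629·0.25) = 1 + j657.25 → |·| ≈ 657.25, ∠ ≈ 89.91°
pole (1 + j2629·0.0005) = 1 + j1.3145 → |·| ≈ 1.6516, ∠ ≈ 52.74°
|L| = 0.00625 · 1 / (657.25 · 1.6516) ≈ 5.7576e-06
Gain = 20 log₁₀(5.7576e-06) ≈ -104.80 dB
∠L = (0°) − (89.91° + 52.74°) = -142.65°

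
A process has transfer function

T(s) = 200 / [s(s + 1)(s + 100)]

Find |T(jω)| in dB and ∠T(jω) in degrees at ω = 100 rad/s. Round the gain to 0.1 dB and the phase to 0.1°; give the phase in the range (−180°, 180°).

At s = jω = j100:
pole (s+1): 1 + j100 → |·| = √(1²+100²) = √10001 ≈ 100, ∠ = arctan(100/1) ≈ 89.43°
pole (s+100): 100 + j100 → |·| = √(100²+100²) = √20000 ≈ 141.42, ∠ = arctan(100/100) ≈ 45.00°
pole at origin: |s| = 100, ∠ = 90.00° (in denominator)
|T| = 200 / 1.4142e+06 ≈ 0.00014142
Gain = 20 log₁₀(0.00014142) ≈ -76.99 dB
∠T = 0.00° − 224.43° = -224.43° ≡ 135.57° (principal value)

-77.0 dB, 135.6°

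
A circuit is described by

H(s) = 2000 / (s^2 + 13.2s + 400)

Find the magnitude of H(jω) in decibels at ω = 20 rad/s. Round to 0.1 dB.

17.6 dB

At s = jω = j20:
quadratic: (j20)² + 13.2·j20 + 400 = 0 + j264 → |·| ≈ 264, ∠ ≈ 90.00°
|H| = 2000 / 264 ≈ 7.5758
Gain = 20 log₁₀(7.5758) ≈ 17.59 dB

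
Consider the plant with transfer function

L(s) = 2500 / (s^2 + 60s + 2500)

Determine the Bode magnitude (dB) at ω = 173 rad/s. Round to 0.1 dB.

At s = jω = j173:
quadratic: (j173)² + 60·j173 + 2500 = -27429 + j10380 → |·| ≈ 29327, ∠ ≈ 159.27°
|L| = 2500 / 29327 ≈ 0.085246
Gain = 20 log₁₀(0.085246) ≈ -21.39 dB

-21.4 dB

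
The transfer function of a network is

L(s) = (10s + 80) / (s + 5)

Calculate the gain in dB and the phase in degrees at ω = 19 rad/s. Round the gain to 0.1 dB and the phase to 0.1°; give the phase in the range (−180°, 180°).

Substitute s = j19:
Numerator: 10(j19) + 80 = 80 + j190
Denominator: (j19) + 5 = 5 + j19
|N| = √(80² + 190²) ≈ 206.16, ∠N ≈ 67.17°
|D| = √(5² + 19²) ≈ 19.647, ∠D ≈ 75.26°
|L| = 206.16 / 19.647 ≈ 10.493
Gain = 20 log₁₀(10.493) ≈ 20.42 dB
∠L = 67.17° − 75.26° = -8.09°

20.4 dB, -8.1°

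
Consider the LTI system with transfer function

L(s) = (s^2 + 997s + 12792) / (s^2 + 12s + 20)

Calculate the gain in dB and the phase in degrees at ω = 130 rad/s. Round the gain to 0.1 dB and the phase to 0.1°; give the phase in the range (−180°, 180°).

Substitute s = j130:
Numerator: (j130)^2 + 997(j130) + 12792 = -4108 + j129610
Denominator: (j130)^2 + 12(j130) + 20 = -16880 + j1560
|N| = √(4108² + 129610²) ≈ 1.2968e+05, ∠N ≈ 91.82°
|D| = √(16880² + 1560²) ≈ 16952, ∠D ≈ 174.72°
|L| = 1.2968e+05 / 16952 ≈ 7.6498
Gain = 20 log₁₀(7.6498) ≈ 17.67 dB
∠L = 91.82° − 174.72° = -82.90°

17.7 dB, -82.9°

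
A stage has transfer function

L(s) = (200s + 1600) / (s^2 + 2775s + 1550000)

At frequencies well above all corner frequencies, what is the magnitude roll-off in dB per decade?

Each pole contributes −20 dB/decade at high frequency; each zero contributes +20 dB/decade.
Net: 1 zero(s) − 2 pole(s) → -20 dB/decade.

-20 dB/decade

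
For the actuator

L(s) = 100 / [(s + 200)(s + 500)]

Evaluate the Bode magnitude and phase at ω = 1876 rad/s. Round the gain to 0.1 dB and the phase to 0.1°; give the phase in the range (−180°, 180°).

-91.3 dB, -159.0°

At s = jω = j1876:
pole (s+200): 200 + j1876 → |·| = √(200²+1876²) = √3559376 ≈ 1886.6, ∠ = arctan(1876/200) ≈ 83.91°
pole (s+500): 500 + j1876 → |·| = √(500²+1876²) = √3769376 ≈ 1941.5, ∠ = arctan(1876/500) ≈ 75.08°
|L| = 100 / 3.6628e+06 ≈ 2.7302e-05
Gain = 20 log₁₀(2.7302e-05) ≈ -91.28 dB
∠L = 0.00° − 158.99° = -158.99°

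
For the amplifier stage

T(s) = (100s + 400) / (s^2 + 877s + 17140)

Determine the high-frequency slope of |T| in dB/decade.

-20 dB/decade

Each pole contributes −20 dB/decade at high frequency; each zero contributes +20 dB/decade.
Net: 1 zero(s) − 2 pole(s) → -20 dB/decade.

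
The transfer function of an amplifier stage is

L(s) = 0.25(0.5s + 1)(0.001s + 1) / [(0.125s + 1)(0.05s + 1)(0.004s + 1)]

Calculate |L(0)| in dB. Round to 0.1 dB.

L(0) = 0.25 · 1 / 1 = 0.25
20 log₁₀(0.25) ≈ -12.04 dB

-12.0 dB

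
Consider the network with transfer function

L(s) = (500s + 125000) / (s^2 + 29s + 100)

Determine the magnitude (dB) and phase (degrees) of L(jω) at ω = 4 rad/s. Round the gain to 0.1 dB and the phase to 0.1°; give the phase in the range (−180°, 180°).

58.8 dB, -53.2°

Substitute s = j4:
Numerator: 500(j4) + 125000 = 125000 + j2000
Denominator: (j4)^2 + 29(j4) + 100 = 84 + j116
|N| = √(125000² + 2000²) ≈ 1.2502e+05, ∠N ≈ 0.92°
|D| = √(84² + 116²) ≈ 143.22, ∠D ≈ 54.09°
|L| = 1.2502e+05 / 143.22 ≈ 872.92
Gain = 20 log₁₀(872.92) ≈ 58.82 dB
∠L = 0.92° − 54.09° = -53.17°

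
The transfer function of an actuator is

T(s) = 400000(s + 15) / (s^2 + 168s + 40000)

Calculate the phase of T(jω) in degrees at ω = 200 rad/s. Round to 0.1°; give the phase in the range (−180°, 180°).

-4.3°

At s = jω = j200:
zero (s+15): 15 + j200 → |·| = √(15²+200²) = √40225 ≈ 200.56, ∠ = arctan(200/15) ≈ 85.71°
quadratic: (j200)² + 168·j200 + 40000 = 0 + j33600 → |·| ≈ 33600, ∠ ≈ 90.00°
∠T = 85.71° − 90.00° = -4.29°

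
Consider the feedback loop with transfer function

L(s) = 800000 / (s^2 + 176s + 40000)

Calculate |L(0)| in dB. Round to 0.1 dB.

26.0 dB

L(0) = 800000 / 40000 = 20
20 log₁₀(20) ≈ 26.02 dB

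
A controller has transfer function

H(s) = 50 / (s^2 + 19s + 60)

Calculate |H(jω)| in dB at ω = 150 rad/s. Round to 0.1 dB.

Substitute s = j150:
Numerator: 50 = 50 + j0
Denominator: (j150)^2 + 19(j150) + 60 = -22440 + j2850
|N| = √(50² + 0²) ≈ 50, ∠N ≈ 0.00°
|D| = √(22440² + 2850²) ≈ 22620, ∠D ≈ 172.76°
|H| = 50 / 22620 ≈ 0.0022104
Gain = 20 log₁₀(0.0022104) ≈ -53.11 dB

-53.1 dB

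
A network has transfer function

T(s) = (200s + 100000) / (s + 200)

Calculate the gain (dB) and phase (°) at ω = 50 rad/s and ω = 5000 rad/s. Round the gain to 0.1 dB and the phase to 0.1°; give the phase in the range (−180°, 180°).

Substitute s = j50:
Numerator: 200(j50) + 100000 = 100000 + j10000
Denominator: (j50) + 200 = 200 + j50
|N| = √(100000² + 10000²) ≈ 1.005e+05, ∠N ≈ 5.71°
|D| = √(200² + 50²) ≈ 206.16, ∠D ≈ 14.04°
|T| = 1.005e+05 / 206.16 ≈ 487.49
Gain = 20 log₁₀(487.49) ≈ 53.76 dB
∠T = 5.71° − 14.04° = -8.33°

Substitute s = j5000:
Numerator: 200(j5000) + 100000 = 100000 + j1000000
Denominator: (j5000) + 200 = 200 + j5000
|N| = √(100000² + 1000000²) ≈ 1.005e+06, ∠N ≈ 84.29°
|D| = √(200² + 5000²) ≈ 5004, ∠D ≈ 87.71°
|T| = 1.005e+06 / 5004 ≈ 200.84
Gain = 20 log₁₀(200.84) ≈ 46.06 dB
∠T = 84.29° − 87.71° = -3.42°

ω = 50: 53.8 dB, -8.3°; ω = 5000: 46.1 dB, -3.4°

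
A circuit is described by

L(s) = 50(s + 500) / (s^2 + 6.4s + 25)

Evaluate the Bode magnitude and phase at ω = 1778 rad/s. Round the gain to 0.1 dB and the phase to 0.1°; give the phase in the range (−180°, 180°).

-30.7 dB, -105.5°

At s = jω = j1778:
zero (s+500): 500 + j1778 → |·| = √(500²+1778²) = √3411284 ≈ 1847, ∠ = arctan(1778/500) ≈ 74.29°
quadratic: (j1778)² + 6.4·j1778 + 25 = -3161259 + j11379.2 → |·| ≈ 3.1613e+06, ∠ ≈ 179.79°
|L| = 50 · 1847 / 3.1613e+06 ≈ 0.029213
Gain = 20 log₁₀(0.029213) ≈ -30.69 dB
∠L = 74.29° − 179.79° = -105.50°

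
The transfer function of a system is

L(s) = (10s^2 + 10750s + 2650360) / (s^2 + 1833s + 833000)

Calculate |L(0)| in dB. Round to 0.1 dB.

L(0) = 2650360 / 833000 ≈ 3.1817
20 log₁₀(3.1817) ≈ 10.05 dB

10.1 dB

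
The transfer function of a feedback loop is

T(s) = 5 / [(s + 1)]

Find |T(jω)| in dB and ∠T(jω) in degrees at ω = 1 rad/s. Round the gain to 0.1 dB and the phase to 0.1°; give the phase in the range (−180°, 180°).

11.0 dB, -45.0°

At ω = 1 rad/s:
pole (1 + j1·1) = 1 + j1 → |·| ≈ 1.4142, ∠ ≈ 45.00°
|T| = 5 · 1 / (1.4142) ≈ 3.5356
Gain = 20 log₁₀(3.5356) ≈ 10.97 dB
∠T = (0°) − (45.00°) = -45.00°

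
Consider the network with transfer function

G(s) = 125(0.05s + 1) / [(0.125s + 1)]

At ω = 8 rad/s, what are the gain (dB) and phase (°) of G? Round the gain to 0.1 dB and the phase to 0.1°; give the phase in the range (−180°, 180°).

39.6 dB, -23.2°

At ω = 8 rad/s:
zero (1 + j8·0.05) = 1 + j0.4 → |·| ≈ 1.077, ∠ ≈ 21.80°
pole (1 + j8·0.125) = 1 + j1 → |·| ≈ 1.4142, ∠ ≈ 45.00°
|G| = 125 · 1.077 / (1.4142) ≈ 95.195
Gain = 20 log₁₀(95.195) ≈ 39.57 dB
∠G = (21.80°) − (45.00°) = -23.20°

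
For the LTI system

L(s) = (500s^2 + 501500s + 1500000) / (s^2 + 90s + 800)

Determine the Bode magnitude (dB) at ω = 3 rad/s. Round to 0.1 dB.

Substitute s = j3:
Numerator: 500(j3)^2 + 501500(j3) + 1500000 = 1495500 + j1504500
Denominator: (j3)^2 + 90(j3) + 800 = 791 + j270
|N| = √(1495500² + 1504500²) ≈ 2.1213e+06, ∠N ≈ 45.17°
|D| = √(791² + 270²) ≈ 835.81, ∠D ≈ 18.85°
|L| = 2.1213e+06 / 835.81 ≈ 2538
Gain = 20 log₁₀(2538) ≈ 68.09 dB

68.1 dB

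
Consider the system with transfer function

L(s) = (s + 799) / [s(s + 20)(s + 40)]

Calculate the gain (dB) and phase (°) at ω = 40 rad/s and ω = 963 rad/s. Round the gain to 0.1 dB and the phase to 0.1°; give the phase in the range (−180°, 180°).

ω = 40: -42.0 dB, 164.4°; ω = 963: -117.1 dB, 143.9°

At s = jω = j40:
zero (s+799): 799 + j40 → |·| = √(799²+40²) = √640001 ≈ 800, ∠ = arctan(40/799) ≈ 2.87°
pole (s+20): 20 + j40 → |·| = √(20²+40²) = √2000 ≈ 44.721, ∠ = arctan(40/20) ≈ 63.43°
pole (s+40): 40 + j40 → |·| = √(40²+40²) = √3200 ≈ 56.569, ∠ = arctan(40/40) ≈ 45.00°
pole at origin: |s| = 40, ∠ = 90.00° (in denominator)
|L| = 1 · 800 / 1.0119e+05 ≈ 0.0079059
Gain = 20 log₁₀(0.0079059) ≈ -42.04 dB
∠L = 2.87° − 198.43° = -195.56° ≡ 164.44° (principal value)

At s = jω = j963:
zero (s+799): 799 + j963 → |·| = √(799²+963²) = √1565770 ≈ 1251.3, ∠ = arctan(963/799) ≈ 50.32°
pole (s+20): 20 + j963 → |·| = √(20²+963²) = √927769 ≈ 963.21, ∠ = arctan(963/20) ≈ 88.81°
pole (s+40): 40 + j963 → |·| = √(40²+963²) = √928969 ≈ 963.83, ∠ = arctan(963/40) ≈ 87.62°
pole at origin: |s| = 963, ∠ = 90.00° (in denominator)
|L| = 1 · 1251.3 / 8.9402e+08 ≈ 1.3996e-06
Gain = 20 log₁₀(1.3996e-06) ≈ -117.08 dB
∠L = 50.32° − 266.43° = -216.11° ≡ 143.89° (principal value)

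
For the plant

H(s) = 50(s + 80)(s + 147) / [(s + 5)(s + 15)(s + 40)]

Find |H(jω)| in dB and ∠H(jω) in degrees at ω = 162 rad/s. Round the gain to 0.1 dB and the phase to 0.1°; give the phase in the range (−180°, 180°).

-7.0 dB, -137.6°

At s = jω = j162:
zero (s+80): 80 + j162 → |·| = √(80²+162²) = √32644 ≈ 180.68, ∠ = arctan(162/80) ≈ 63.72°
zero (s+147): 147 + j162 → |·| = √(147²+162²) = √47853 ≈ 218.75, ∠ = arctan(162/147) ≈ 47.78°
pole (s+5): 5 + j162 → |·| = √(5²+162²) = √26269 ≈ 162.08, ∠ = arctan(162/5) ≈ 88.23°
pole (s+15): 15 + j162 → |·| = √(15²+162²) = √26469 ≈ 162.69, ∠ = arctan(162/15) ≈ 84.71°
pole (s+40): 40 + j162 → |·| = √(40²+162²) = √27844 ≈ 166.87, ∠ = arctan(162/40) ≈ 76.13°
|H| = 50 · 39524 / 4.4002e+06 ≈ 0.44912
Gain = 20 log₁₀(0.44912) ≈ -6.95 dB
∠H = 111.50° − 249.07° = -137.57°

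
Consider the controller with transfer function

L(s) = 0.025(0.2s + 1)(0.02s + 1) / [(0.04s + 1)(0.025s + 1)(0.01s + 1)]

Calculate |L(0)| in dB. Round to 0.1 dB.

-32.0 dB

L(0) = 0.025 · 1 / 1 = 0.025
20 log₁₀(0.025) ≈ -32.04 dB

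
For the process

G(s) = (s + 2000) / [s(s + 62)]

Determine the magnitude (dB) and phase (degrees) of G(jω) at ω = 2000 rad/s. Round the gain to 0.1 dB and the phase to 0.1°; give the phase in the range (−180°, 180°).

At s = jω = j2000:
zero (s+2000): 2000 + j2000 → |·| = √(2000²+2000²) = √8000000 ≈ 2828.4, ∠ = arctan(2000/2000) ≈ 45.00°
pole (s+62): 62 + j2000 → |·| = √(62²+2000²) = √4003844 ≈ 2001, ∠ = arctan(2000/62) ≈ 88.22°
pole at origin: |s| = 2000, ∠ = 90.00° (in denominator)
|G| = 1 · 2828.4 / 4.002e+06 ≈ 0.00070675
Gain = 20 log₁₀(0.00070675) ≈ -63.01 dB
∠G = 45.00° − 178.22° = -133.22°

-63.0 dB, -133.2°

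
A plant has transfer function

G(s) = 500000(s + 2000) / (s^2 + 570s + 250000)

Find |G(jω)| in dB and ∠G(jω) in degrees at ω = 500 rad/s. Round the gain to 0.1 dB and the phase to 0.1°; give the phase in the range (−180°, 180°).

At s = jω = j500:
zero (s+2000): 2000 + j500 → |·| = √(2000²+500²) = √4250000 ≈ 2061.6, ∠ = arctan(500/2000) ≈ 14.04°
quadratic: (j500)² + 570·j500 + 250000 = 0 + j285000 → |·| ≈ 2.85e+05, ∠ ≈ 90.00°
|G| = 500000 · 2061.6 / 2.85e+05 ≈ 3616.8
Gain = 20 log₁₀(3616.8) ≈ 71.17 dB
∠G = 14.04° − 90.00° = -75.96°

71.2 dB, -76.0°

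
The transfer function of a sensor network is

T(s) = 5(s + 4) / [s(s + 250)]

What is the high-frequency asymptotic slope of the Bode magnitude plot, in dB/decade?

-20 dB/decade

Each pole contributes −20 dB/decade at high frequency; each zero contributes +20 dB/decade.
Net: 1 zero(s) − 2 pole(s) → -20 dB/decade.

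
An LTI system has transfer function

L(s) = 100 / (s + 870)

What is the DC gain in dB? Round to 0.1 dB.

L(0) = 100 / (870) ≈ 0.11494
20 log₁₀(0.11494) ≈ -18.79 dB

-18.8 dB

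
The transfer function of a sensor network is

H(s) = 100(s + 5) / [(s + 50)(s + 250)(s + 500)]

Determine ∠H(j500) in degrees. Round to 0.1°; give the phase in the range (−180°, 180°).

-103.3°

At s = jω = j500:
zero (s+5): 5 + j500 → |·| = √(5²+500²) = √250025 ≈ 500.02, ∠ = arctan(500/5) ≈ 89.43°
pole (s+50): 50 + j500 → |·| = √(50²+500²) = √252500 ≈ 502.49, ∠ = arctan(500/50) ≈ 84.29°
pole (s+250): 250 + j500 → |·| = √(250²+500²) = √312500 ≈ 559.02, ∠ = arctan(500/250) ≈ 63.43°
pole (s+500): 500 + j500 → |·| = √(500²+500²) = √500000 ≈ 707.11, ∠ = arctan(500/500) ≈ 45.00°
∠H = 89.43° − 192.72° = -103.29°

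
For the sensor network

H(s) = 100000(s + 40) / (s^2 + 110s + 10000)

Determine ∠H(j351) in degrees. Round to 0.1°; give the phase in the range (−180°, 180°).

At s = jω = j351:
zero (s+40): 40 + j351 → |·| = √(40²+351²) = √124801 ≈ 353.27, ∠ = arctan(351/40) ≈ 83.50°
quadratic: (j351)² + 110·j351 + 10000 = -113201 + j38610 → |·| ≈ 1.196e+05, ∠ ≈ 161.17°
∠H = 83.50° − 161.17° = -77.67°

-77.7°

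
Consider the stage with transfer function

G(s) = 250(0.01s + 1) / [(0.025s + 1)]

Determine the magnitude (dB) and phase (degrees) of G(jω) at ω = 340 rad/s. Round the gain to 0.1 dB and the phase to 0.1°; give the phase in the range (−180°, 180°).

At ω = 340 rad/s:
zero (1 + j340·0.01) = 1 + j3.4 → |·| ≈ 3.544, ∠ ≈ 73.61°
pole (1 + j340·0.025) = 1 + j8.5 → |·| ≈ 8.5586, ∠ ≈ 83.29°
|G| = 250 · 3.544 / (8.5586) ≈ 103.52
Gain = 20 log₁₀(103.52) ≈ 40.30 dB
∠G = (73.61°) − (83.29°) = -9.68°

40.3 dB, -9.7°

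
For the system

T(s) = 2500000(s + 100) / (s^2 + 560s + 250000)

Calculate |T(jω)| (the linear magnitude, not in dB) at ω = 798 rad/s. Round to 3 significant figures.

3.40e+03

At s = jω = j798:
zero (s+100): 100 + j798 → |·| = √(100²+798²) = √646804 ≈ 804.24, ∠ = arctan(798/100) ≈ 82.86°
quadratic: (j798)² + 560·j798 + 250000 = -386804 + j446880 → |·| ≈ 5.9103e+05, ∠ ≈ 130.88°
|T| = 2500000 · 804.24 / 5.9103e+05 ≈ 3401.9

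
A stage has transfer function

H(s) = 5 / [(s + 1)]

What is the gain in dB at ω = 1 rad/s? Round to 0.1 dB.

11.0 dB

At ω = 1 rad/s:
pole (1 + j1·1) = 1 + j1 → |·| ≈ 1.4142, ∠ ≈ 45.00°
|H| = 5 · 1 / (1.4142) ≈ 3.5356
Gain = 20 log₁₀(3.5356) ≈ 10.97 dB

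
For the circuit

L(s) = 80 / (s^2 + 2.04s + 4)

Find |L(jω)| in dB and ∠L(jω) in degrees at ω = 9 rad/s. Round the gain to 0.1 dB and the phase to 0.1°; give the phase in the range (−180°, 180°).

0.1 dB, -166.6°

At s = jω = j9:
quadratic: (j9)² + 2.04·j9 + 4 = -77 + j18.36 → |·| ≈ 79.159, ∠ ≈ 166.59°
|L| = 80 / 79.159 ≈ 1.0106
Gain = 20 log₁₀(1.0106) ≈ 0.09 dB
∠L = 0.00° − 166.59° = -166.59°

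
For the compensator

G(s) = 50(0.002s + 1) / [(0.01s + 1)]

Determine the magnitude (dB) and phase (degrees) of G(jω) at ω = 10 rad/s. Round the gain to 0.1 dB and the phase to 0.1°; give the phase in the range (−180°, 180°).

At ω = 10 rad/s:
zero (1 + j10·0.002) = 1 + j0.02 → |·| ≈ 1.0002, ∠ ≈ 1.15°
pole (1 + j10·0.01) = 1 + j0.1 → |·| ≈ 1.005, ∠ ≈ 5.71°
|G| = 50 · 1.0002 / (1.005) ≈ 49.761
Gain = 20 log₁₀(49.761) ≈ 33.94 dB
∠G = (1.15°) − (5.71°) = -4.56°

33.9 dB, -4.6°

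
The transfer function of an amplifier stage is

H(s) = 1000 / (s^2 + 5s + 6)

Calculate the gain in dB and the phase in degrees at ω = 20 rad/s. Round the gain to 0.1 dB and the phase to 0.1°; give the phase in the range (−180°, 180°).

7.8 dB, -165.8°

Substitute s = j20:
Numerator: 1000 = 1000 + j0
Denominator: (j20)^2 + 5(j20) + 6 = -394 + j100
|N| = √(1000² + 0²) ≈ 1000, ∠N ≈ 0.00°
|D| = √(394² + 100²) ≈ 406.49, ∠D ≈ 165.76°
|H| = 1000 / 406.49 ≈ 2.4601
Gain = 20 log₁₀(2.4601) ≈ 7.82 dB
∠H = 0.00° − 165.76° = -165.76°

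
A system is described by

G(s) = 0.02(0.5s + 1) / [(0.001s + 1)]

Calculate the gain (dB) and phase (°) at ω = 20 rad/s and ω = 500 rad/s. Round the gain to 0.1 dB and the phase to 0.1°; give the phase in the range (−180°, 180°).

At ω = 20 rad/s:
zero (1 + j20·0.5) = 1 + j10 → |·| ≈ 10.05, ∠ ≈ 84.29°
pole (1 + j20·0.001) = 1 + j0.02 → |·| ≈ 1.0002, ∠ ≈ 1.15°
|G| = 0.02 · 10.05 / (1.0002) ≈ 0.20096
Gain = 20 log₁₀(0.20096) ≈ -13.94 dB
∠G = (84.29°) − (1.15°) = 83.14°

At ω = 500 rad/s:
zero (1 + j500·0.5) = 1 + j250 → |·| ≈ 250, ∠ ≈ 89.77°
pole (1 + j500·0.001) = 1 + j0.5 → |·| ≈ 1.118, ∠ ≈ 26.57°
|G| = 0.02 · 250 / (1.118) ≈ 4.4723
Gain = 20 log₁₀(4.4723) ≈ 13.01 dB
∠G = (89.77°) − (26.57°) = 63.20°

ω = 20: -13.9 dB, 83.1°; ω = 500: 13.0 dB, 63.2°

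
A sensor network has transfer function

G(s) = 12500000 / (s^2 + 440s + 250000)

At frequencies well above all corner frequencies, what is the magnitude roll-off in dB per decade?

-40 dB/decade

Each pole contributes −20 dB/decade at high frequency; each zero contributes +20 dB/decade.
Net: 0 zero(s) − 2 pole(s) → -40 dB/decade.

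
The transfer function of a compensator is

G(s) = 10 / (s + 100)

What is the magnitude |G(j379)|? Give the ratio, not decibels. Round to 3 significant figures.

0.0255

Substitute s = j379:
Numerator: 10 = 10 + j0
Denominator: (j379) + 100 = 100 + j379
|N| = √(10² + 0²) ≈ 10, ∠N ≈ 0.00°
|D| = √(100² + 379²) ≈ 391.97, ∠D ≈ 75.22°
|G| = 10 / 391.97 ≈ 0.025512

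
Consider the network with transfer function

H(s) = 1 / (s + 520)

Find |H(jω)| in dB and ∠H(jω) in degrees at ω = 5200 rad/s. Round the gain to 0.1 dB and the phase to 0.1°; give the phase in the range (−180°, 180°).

Substitute s = j5200:
Numerator: 1 = 1 + j0
Denominator: (j5200) + 520 = 520 + j5200
|N| = √(1² + 0²) ≈ 1, ∠N ≈ 0.00°
|D| = √(520² + 5200²) ≈ 5225.9, ∠D ≈ 84.29°
|H| = 1 / 5225.9 ≈ 0.00019135
Gain = 20 log₁₀(0.00019135) ≈ -74.36 dB
∠H = 0.00° − 84.29° = -84.29°

-74.4 dB, -84.3°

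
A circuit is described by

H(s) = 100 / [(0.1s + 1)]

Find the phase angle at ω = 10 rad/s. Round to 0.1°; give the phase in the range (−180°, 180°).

-45.0°

At ω = 10 rad/s:
pole (1 + j10·0.1) = 1 + j1 → |·| ≈ 1.4142, ∠ ≈ 45.00°
∠H = (0°) − (45.00°) = -45.00°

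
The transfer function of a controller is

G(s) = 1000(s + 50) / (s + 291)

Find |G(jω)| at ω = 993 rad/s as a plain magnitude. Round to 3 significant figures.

At s = jω = j993:
zero (s+50): 50 + j993 → |·| = √(50²+993²) = √988549 ≈ 994.26, ∠ = arctan(993/50) ≈ 87.12°
pole (s+291): 291 + j993 → |·| = √(291²+993²) = √1070730 ≈ 1034.8, ∠ = arctan(993/291) ≈ 73.67°
|G| = 1000 · 994.26 / 1034.8 ≈ 960.82

961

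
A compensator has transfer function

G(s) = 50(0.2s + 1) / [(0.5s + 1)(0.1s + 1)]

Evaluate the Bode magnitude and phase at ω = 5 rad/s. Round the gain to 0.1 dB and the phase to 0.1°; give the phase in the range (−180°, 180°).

27.4 dB, -49.8°

At ω = 5 rad/s:
zero (1 + j5·0.2) = 1 + j1 → |·| ≈ 1.4142, ∠ ≈ 45.00°
pole (1 + j5·0.5) = 1 + j2.5 → |·| ≈ 2.6926, ∠ ≈ 68.20°
pole (1 + j5·0.1) = 1 + j0.5 → |·| ≈ 1.118, ∠ ≈ 26.57°
|G| = 50 · 1.4142 / (2.6926 · 1.118) ≈ 23.489
Gain = 20 log₁₀(23.489) ≈ 27.42 dB
∠G = (45.00°) − (68.20° + 26.57°) = -49.77°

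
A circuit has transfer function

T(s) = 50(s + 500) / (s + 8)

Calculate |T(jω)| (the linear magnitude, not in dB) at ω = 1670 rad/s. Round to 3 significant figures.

52.2

At s = jω = j1670:
zero (s+500): 500 + j1670 → |·| = √(500²+1670²) = √3038900 ≈ 1743.2, ∠ = arctan(1670/500) ≈ 73.33°
pole (s+8): 8 + j1670 → |·| = √(8²+1670²) = √2788964 ≈ 1670, ∠ = arctan(1670/8) ≈ 89.73°
|T| = 50 · 1743.2 / 1670 ≈ 52.192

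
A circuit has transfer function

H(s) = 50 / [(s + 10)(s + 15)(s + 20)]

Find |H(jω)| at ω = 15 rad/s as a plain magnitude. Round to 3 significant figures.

At s = jω = j15:
pole (s+10): 10 + j15 → |·| = √(10²+15²) = √325 ≈ 18.028, ∠ = arctan(15/10) ≈ 56.31°
pole (s+15): 15 + j15 → |·| = √(15²+15²) = √450 ≈ 21.213, ∠ = arctan(15/15) ≈ 45.00°
pole (s+20): 20 + j15 → |·| = √(20²+15²) = √625 ≈ 25, ∠ = arctan(15/20) ≈ 36.87°
|H| = 50 / 9560.7 ≈ 0.0052297

0.00523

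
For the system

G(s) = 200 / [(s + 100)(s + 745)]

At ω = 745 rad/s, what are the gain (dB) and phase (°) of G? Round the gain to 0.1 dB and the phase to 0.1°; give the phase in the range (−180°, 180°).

At s = jω = j745:
pole (s+100): 100 + j745 → |·| = √(100²+745²) = √565025 ≈ 751.68, ∠ = arctan(745/100) ≈ 82.35°
pole (s+745): 745 + j745 → |·| = √(745²+745²) = √1110050 ≈ 1053.6, ∠ = arctan(745/745) ≈ 45.00°
|G| = 200 / 7.9197e+05 ≈ 0.00025253
Gain = 20 log₁₀(0.00025253) ≈ -71.95 dB
∠G = 0.00° − 127.35° = -127.35°

-72.0 dB, -127.4°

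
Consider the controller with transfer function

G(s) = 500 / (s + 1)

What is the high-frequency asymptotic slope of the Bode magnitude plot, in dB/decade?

-20 dB/decade

Each pole contributes −20 dB/decade at high frequency; each zero contributes +20 dB/decade.
Net: 0 zero(s) − 1 pole(s) → -20 dB/decade.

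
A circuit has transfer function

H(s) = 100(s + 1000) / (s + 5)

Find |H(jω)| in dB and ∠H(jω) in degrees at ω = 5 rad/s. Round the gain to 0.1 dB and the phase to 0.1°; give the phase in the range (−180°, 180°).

83.0 dB, -44.7°

At s = jω = j5:
zero (s+1000): 1000 + j5 → |·| = √(1000²+5²) = √1000025 ≈ 1000, ∠ = arctan(5/1000) ≈ 0.29°
pole (s+5): 5 + j5 → |·| = √(5²+5²) = √50 ≈ 7.0711, ∠ = arctan(5/5) ≈ 45.00°
|H| = 100 · 1000 / 7.0711 ≈ 14142
Gain = 20 log₁₀(14142) ≈ 83.01 dB
∠H = 0.29° − 45.00° = -44.71°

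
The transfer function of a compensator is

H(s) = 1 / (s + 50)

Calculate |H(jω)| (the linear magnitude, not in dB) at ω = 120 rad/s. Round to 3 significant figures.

Substitute s = j120:
Numerator: 1 = 1 + j0
Denominator: (j120) + 50 = 50 + j120
|N| = √(1² + 0²) ≈ 1, ∠N ≈ 0.00°
|D| = √(50² + 120²) ≈ 130, ∠D ≈ 67.38°
|H| = 1 / 130 ≈ 0.0076923

0.00769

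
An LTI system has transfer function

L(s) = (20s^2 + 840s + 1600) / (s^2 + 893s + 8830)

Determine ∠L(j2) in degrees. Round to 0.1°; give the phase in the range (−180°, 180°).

Substitute s = j2:
Numerator: 20(j2)^2 + 840(j2) + 1600 = 1520 + j1680
Denominator: (j2)^2 + 893(j2) + 8830 = 8826 + j1786
|N| = √(1520² + 1680²) ≈ 2265.6, ∠N ≈ 47.86°
|D| = √(8826² + 1786²) ≈ 9004.9, ∠D ≈ 11.44°
∠L = 47.86° − 11.44° = 36.42°

36.4°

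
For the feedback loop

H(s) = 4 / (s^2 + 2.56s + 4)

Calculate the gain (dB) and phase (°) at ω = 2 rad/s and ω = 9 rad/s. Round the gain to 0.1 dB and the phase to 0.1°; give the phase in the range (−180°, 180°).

At s = jω = j2:
quadratic: (j2)² + 2.56·j2 + 4 = 0 + j5.12 → |·| ≈ 5.12, ∠ ≈ 90.00°
|H| = 4 / 5.12 ≈ 0.78125
Gain = 20 log₁₀(0.78125) ≈ -2.14 dB
∠H = 0.00° − 90.00° = -90.00°

At s = jω = j9:
quadratic: (j9)² + 2.56·j9 + 4 = -77 + j23.04 → |·| ≈ 80.373, ∠ ≈ 163.34°
|H| = 4 / 80.373 ≈ 0.049768
Gain = 20 log₁₀(0.049768) ≈ -26.06 dB
∠H = 0.00° − 163.34° = -163.34°

ω = 2: -2.1 dB, -90.0°; ω = 9: -26.1 dB, -163.3°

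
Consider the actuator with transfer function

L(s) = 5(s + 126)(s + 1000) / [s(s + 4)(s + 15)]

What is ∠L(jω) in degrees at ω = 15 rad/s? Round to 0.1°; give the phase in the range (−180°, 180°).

At s = jω = j15:
zero (s+126): 126 + j15 → |·| = √(126²+15²) = √16101 ≈ 126.89, ∠ = arctan(15/126) ≈ 6.79°
zero (s+1000): 1000 + j15 → |·| = √(1000²+15²) = √1000225 ≈ 1000.1, ∠ = arctan(15/1000) ≈ 0.86°
pole (s+4): 4 + j15 → |·| = √(4²+15²) = √241 ≈ 15.524, ∠ = arctan(15/4) ≈ 75.07°
pole (s+15): 15 + j15 → |·| = √(15²+15²) = √450 ≈ 21.213, ∠ = arctan(15/15) ≈ 45.00°
pole at origin: |s| = 15, ∠ = 90.00° (in denominator)
∠L = 7.65° − 210.07° = -202.42° ≡ 157.58° (principal value)

157.6°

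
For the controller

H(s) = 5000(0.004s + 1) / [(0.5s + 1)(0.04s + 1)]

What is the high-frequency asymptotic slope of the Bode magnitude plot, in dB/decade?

Each pole contributes −20 dB/decade at high frequency; each zero contributes +20 dB/decade.
Net: 1 zero(s) − 2 pole(s) → -20 dB/decade.

-20 dB/decade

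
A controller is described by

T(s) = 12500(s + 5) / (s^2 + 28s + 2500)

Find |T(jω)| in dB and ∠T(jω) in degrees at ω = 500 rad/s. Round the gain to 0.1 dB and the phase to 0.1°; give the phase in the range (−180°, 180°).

28.0 dB, -87.3°

At s = jω = j500:
zero (s+5): 5 + j500 → |·| = √(5²+500²) = √250025 ≈ 500.02, ∠ = arctan(500/5) ≈ 89.43°
quadratic: (j500)² + 28·j500 + 2500 = -247500 + j14000 → |·| ≈ 2.479e+05, ∠ ≈ 176.76°
|T| = 12500 · 500.02 / 2.479e+05 ≈ 25.213
Gain = 20 log₁₀(25.213) ≈ 28.03 dB
∠T = 89.43° − 176.76° = -87.33°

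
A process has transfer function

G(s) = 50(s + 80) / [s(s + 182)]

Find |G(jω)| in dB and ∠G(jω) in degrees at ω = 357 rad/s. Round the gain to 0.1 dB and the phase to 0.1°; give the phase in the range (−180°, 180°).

-17.9 dB, -75.6°

At s = jω = j357:
zero (s+80): 80 + j357 → |·| = √(80²+357²) = √133849 ≈ 365.85, ∠ = arctan(357/80) ≈ 77.37°
pole (s+182): 182 + j357 → |·| = √(182²+357²) = √160573 ≈ 400.72, ∠ = arctan(357/182) ≈ 62.99°
pole at origin: |s| = 357, ∠ = 90.00° (in denominator)
|G| = 50 · 365.85 / 1.4306e+05 ≈ 0.12787
Gain = 20 log₁₀(0.12787) ≈ -17.86 dB
∠G = 77.37° − 152.99° = -75.62°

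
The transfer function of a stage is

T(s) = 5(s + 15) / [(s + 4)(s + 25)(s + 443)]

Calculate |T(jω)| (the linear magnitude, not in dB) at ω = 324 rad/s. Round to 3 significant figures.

2.81e-05

At s = jω = j324:
zero (s+15): 15 + j324 → |·| = √(15²+324²) = √105201 ≈ 324.35, ∠ = arctan(324/15) ≈ 87.35°
pole (s+4): 4 + j324 → |·| = √(4²+324²) = √104992 ≈ 324.02, ∠ = arctan(324/4) ≈ 89.29°
pole (s+25): 25 + j324 → |·| = √(25²+324²) = √105601 ≈ 324.96, ∠ = arctan(324/25) ≈ 85.59°
pole (s+443): 443 + j324 → |·| = √(443²+324²) = √301225 ≈ 548.84, ∠ = arctan(324/443) ≈ 36.18°
|T| = 5 · 324.35 / 5.7789e+07 ≈ 2.8063e-05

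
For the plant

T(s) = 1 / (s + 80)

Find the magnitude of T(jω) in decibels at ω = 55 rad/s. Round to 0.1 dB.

Substitute s = j55:
Numerator: 1 = 1 + j0
Denominator: (j55) + 80 = 80 + j55
|N| = √(1² + 0²) ≈ 1, ∠N ≈ 0.00°
|D| = √(80² + 55²) ≈ 97.082, ∠D ≈ 34.51°
|T| = 1 / 97.082 ≈ 0.010301
Gain = 20 log₁₀(0.010301) ≈ -39.74 dB

-39.7 dB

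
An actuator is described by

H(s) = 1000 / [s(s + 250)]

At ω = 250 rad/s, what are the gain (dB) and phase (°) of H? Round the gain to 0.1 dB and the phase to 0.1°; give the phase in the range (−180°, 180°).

-38.9 dB, -135.0°

At s = jω = j250:
pole (s+250): 250 + j250 → |·| = √(250²+250²) = √125000 ≈ 353.55, ∠ = arctan(250/250) ≈ 45.00°
pole at origin: |s| = 250, ∠ = 90.00° (in denominator)
|H| = 1000 / 88388 ≈ 0.011314
Gain = 20 log₁₀(0.011314) ≈ -38.93 dB
∠H = 0.00° − 135.00° = -135.00°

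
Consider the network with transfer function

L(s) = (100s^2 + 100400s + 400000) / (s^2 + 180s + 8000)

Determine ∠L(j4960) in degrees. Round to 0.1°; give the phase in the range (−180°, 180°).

-9.4°

Substitute s = j4960:
Numerator: 100(j4960)^2 + 100400(j4960) + 400000 = -2459760000 + j497984000
Denominator: (j4960)^2 + 180(j4960) + 8000 = -24593600 + j892800
|N| = √(2459760000² + 497984000²) ≈ 2.5097e+09, ∠N ≈ 168.56°
|D| = √(24593600² + 892800²) ≈ 2.461e+07, ∠D ≈ 177.92°
∠L = 168.56° − 177.92° = -9.36°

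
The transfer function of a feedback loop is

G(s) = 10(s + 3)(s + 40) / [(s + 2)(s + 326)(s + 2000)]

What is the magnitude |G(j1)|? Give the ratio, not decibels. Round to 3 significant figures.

At s = jω = j1:
zero (s+3): 3 + j1 → |·| = √(3²+1²) = √10 ≈ 3.1623, ∠ = arctan(1/3) ≈ 18.43°
zero (s+40): 40 + j1 → |·| = √(40²+1²) = √1601 ≈ 40.012, ∠ = arctan(1/40) ≈ 1.43°
pole (s+2): 2 + j1 → |·| = √(2²+1²) = √5 ≈ 2.2361, ∠ = arctan(1/2) ≈ 26.57°
pole (s+326): 326 + j1 → |·| = √(326²+1²) = √106277 ≈ 326, ∠ = arctan(1/326) ≈ 0.18°
pole (s+2000): 2000 + j1 → |·| = √(2000²+1²) = √4000001 ≈ 2000, ∠ = arctan(1/2000) ≈ 0.03°
|G| = 10 · 126.53 / 1.4579e+06 ≈ 0.00086789

0.000868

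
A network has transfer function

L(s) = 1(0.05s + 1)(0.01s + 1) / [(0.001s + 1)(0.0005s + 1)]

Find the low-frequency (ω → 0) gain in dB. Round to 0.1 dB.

0.0 dB

L(0) = 1 · 1 / 1 = 1
20 log₁₀(1) ≈ 0.00 dB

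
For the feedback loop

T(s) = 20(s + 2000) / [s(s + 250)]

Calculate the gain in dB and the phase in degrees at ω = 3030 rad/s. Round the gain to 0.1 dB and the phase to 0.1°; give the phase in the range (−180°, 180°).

-42.1 dB, -118.7°

At s = jω = j3030:
zero (s+2000): 2000 + j3030 → |·| = √(2000²+3030²) = √13180900 ≈ 3630.6, ∠ = arctan(3030/2000) ≈ 56.57°
pole (s+250): 250 + j3030 → |·| = √(250²+3030²) = √9243400 ≈ 3040.3, ∠ = arctan(3030/250) ≈ 85.28°
pole at origin: |s| = 3030, ∠ = 90.00° (in denominator)
|T| = 20 · 3630.6 / 9.2121e+06 ≈ 0.0078822
Gain = 20 log₁₀(0.0078822) ≈ -42.07 dB
∠T = 56.57° − 175.28° = -118.71°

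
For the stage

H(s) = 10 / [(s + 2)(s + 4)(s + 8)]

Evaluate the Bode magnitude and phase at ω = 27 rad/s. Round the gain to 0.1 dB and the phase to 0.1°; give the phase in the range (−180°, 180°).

-66.4 dB, 119.2°

At s = jω = j27:
pole (s+2): 2 + j27 → |·| = √(2²+27²) = √733 ≈ 27.074, ∠ = arctan(27/2) ≈ 85.76°
pole (s+4): 4 + j27 → |·| = √(4²+27²) = √745 ≈ 27.295, ∠ = arctan(27/4) ≈ 81.57°
pole (s+8): 8 + j27 → |·| = √(8²+27²) = √793 ≈ 28.16, ∠ = arctan(27/8) ≈ 73.50°
|H| = 10 / 20810 ≈ 0.00048054
Gain = 20 log₁₀(0.00048054) ≈ -66.37 dB
∠H = 0.00° − 240.83° = -240.83° ≡ 119.17° (principal value)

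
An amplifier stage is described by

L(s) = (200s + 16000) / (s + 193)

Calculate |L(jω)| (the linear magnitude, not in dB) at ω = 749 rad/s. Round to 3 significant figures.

Substitute s = j749:
Numerator: 200(j749) + 16000 = 16000 + j149800
Denominator: (j749) + 193 = 193 + j749
|N| = √(16000² + 149800²) ≈ 1.5065e+05, ∠N ≈ 83.90°
|D| = √(193² + 749²) ≈ 773.47, ∠D ≈ 75.55°
|L| = 1.5065e+05 / 773.47 ≈ 194.77

195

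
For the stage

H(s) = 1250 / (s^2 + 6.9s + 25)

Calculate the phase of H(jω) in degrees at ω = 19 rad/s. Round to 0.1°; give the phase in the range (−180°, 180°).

At s = jω = j19:
quadratic: (j19)² + 6.9·j19 + 25 = -336 + j131.1 → |·| ≈ 360.67, ∠ ≈ 158.69°
∠H = 0.00° − 158.69° = -158.69°

-158.7°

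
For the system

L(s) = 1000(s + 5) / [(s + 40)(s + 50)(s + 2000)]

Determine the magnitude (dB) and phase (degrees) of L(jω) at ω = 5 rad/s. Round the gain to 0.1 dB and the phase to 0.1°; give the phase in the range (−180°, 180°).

At s = jω = j5:
zero (s+5): 5 + j5 → |·| = √(5²+5²) = √50 ≈ 7.0711, ∠ = arctan(5/5) ≈ 45.00°
pole (s+40): 40 + j5 → |·| = √(40²+5²) = √1625 ≈ 40.311, ∠ = arctan(5/40) ≈ 7.13°
pole (s+50): 50 + j5 → |·| = √(50²+5²) = √2525 ≈ 50.249, ∠ = arctan(5/50) ≈ 5.71°
pole (s+2000): 2000 + j5 → |·| = √(2000²+5²) = √4000025 ≈ 2000, ∠ = arctan(5/2000) ≈ 0.14°
|L| = 1000 · 7.0711 / 4.0512e+06 ≈ 0.0017454
Gain = 20 log₁₀(0.0017454) ≈ -55.16 dB
∠L = 45.00° − 12.98° = 32.02°

-55.2 dB, 32.0°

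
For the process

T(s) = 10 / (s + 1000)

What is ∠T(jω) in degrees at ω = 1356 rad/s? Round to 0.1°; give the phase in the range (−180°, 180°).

-53.6°

At s = jω = j1356:
pole (s+1000): 1000 + j1356 → |·| = √(1000²+1356²) = √2838736 ≈ 1684.9, ∠ = arctan(1356/1000) ≈ 53.59°
∠T = 0.00° − 53.59° = -53.59°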